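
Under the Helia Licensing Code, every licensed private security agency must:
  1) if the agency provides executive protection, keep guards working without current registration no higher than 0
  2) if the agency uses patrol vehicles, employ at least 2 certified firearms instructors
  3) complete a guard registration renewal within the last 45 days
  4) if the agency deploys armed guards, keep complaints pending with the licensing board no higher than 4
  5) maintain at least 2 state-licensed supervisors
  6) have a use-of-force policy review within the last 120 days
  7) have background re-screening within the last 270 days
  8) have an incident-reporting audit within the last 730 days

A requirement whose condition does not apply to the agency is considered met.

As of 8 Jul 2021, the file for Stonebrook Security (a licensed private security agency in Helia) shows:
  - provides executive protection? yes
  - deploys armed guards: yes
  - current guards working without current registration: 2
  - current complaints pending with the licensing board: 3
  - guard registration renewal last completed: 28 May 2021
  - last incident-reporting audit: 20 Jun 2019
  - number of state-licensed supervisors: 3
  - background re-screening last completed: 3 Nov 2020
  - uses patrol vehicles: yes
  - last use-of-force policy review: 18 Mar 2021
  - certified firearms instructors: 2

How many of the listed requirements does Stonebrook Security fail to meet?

2

1. condition 'provides executive protection' holds; guards working without current registration 2 > 0 → not met
2. condition 'uses patrol vehicles' holds; certified firearms instructors 2 ≥ 2 → met
3. guard registration renewal 41 days ago vs limit 45 → met
4. condition 'deploys armed guards' holds; complaints pending with the licensing board 3 ≤ 4 → met
5. state-licensed supervisors 3 ≥ 2 → met
6. use-of-force policy review 112 days ago vs limit 120 → met
7. background re-screening 247 days ago vs limit 270 → met
8. incident-reporting audit 749 days ago vs limit 730 → not met
Not met: 2 of 8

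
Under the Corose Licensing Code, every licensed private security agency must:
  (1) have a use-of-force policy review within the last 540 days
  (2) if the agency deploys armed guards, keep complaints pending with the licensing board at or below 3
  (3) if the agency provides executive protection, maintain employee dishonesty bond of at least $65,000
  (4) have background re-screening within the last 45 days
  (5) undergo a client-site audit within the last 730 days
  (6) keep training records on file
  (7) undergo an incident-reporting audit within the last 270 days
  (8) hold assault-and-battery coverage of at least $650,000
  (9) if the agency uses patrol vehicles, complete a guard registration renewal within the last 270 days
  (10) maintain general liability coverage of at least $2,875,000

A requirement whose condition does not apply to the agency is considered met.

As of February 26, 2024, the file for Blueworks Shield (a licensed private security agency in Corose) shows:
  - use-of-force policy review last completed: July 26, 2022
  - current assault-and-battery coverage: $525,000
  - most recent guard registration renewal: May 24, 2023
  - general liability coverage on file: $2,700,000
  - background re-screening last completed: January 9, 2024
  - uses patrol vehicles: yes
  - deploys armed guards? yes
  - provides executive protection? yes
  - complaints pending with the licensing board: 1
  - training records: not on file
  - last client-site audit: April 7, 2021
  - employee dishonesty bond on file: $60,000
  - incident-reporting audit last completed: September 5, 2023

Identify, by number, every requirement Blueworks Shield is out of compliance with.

1. use-of-force policy review 580 days ago vs limit 540 → not met
2. condition 'deploys armed guards' holds; complaints pending with the licensing board 1 ≤ 3 → met
3. condition 'provides executive protection' holds; employee dishonesty bond $60,000 < $65,000 → not met
4. background re-screening 48 days ago vs limit 45 → not met
5. client-site audit 1055 days ago vs limit 730 → not met
6. training records absent → not met
7. incident-reporting audit 174 days ago vs limit 270 → met
8. assault-and-battery coverage $525,000 < $650,000 → not met
9. condition 'uses patrol vehicles' holds; guard registration renewal 278 days ago vs limit 270 → not met
10. general liability coverage $2,700,000 < $2,875,000 → not met
Not met: 1, 3, 4, 5, 6, 8, 9, 10

1, 3, 4, 5, 6, 8, 9, 10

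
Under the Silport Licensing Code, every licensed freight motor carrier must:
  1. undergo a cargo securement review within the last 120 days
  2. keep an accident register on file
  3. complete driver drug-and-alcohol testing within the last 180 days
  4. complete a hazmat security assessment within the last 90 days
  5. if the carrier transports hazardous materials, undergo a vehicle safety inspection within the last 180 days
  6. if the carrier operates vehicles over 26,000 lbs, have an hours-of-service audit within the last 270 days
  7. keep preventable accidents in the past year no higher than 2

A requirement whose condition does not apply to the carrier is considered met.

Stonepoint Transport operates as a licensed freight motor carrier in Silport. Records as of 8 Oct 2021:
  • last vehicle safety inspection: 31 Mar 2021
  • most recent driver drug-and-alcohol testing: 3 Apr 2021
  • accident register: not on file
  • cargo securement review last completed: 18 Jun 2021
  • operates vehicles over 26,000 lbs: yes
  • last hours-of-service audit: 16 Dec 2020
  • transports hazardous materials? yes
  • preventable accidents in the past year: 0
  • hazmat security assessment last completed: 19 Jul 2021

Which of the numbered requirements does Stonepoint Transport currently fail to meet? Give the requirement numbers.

2, 3, 5, 6

1. cargo securement review 112 days ago vs limit 120 → met
2. accident register absent → not met
3. driver drug-and-alcohol testing 188 days ago vs limit 180 → not met
4. hazmat security assessment 81 days ago vs limit 90 → met
5. condition 'transports hazardous materials' holds; vehicle safety inspection 191 days ago vs limit 180 → not met
6. condition 'operates vehicles over 26,000 lbs' holds; hours-of-service audit 296 days ago vs limit 270 → not met
7. preventable accidents in the past year 0 ≤ 2 → met
Not met: 2, 3, 5, 6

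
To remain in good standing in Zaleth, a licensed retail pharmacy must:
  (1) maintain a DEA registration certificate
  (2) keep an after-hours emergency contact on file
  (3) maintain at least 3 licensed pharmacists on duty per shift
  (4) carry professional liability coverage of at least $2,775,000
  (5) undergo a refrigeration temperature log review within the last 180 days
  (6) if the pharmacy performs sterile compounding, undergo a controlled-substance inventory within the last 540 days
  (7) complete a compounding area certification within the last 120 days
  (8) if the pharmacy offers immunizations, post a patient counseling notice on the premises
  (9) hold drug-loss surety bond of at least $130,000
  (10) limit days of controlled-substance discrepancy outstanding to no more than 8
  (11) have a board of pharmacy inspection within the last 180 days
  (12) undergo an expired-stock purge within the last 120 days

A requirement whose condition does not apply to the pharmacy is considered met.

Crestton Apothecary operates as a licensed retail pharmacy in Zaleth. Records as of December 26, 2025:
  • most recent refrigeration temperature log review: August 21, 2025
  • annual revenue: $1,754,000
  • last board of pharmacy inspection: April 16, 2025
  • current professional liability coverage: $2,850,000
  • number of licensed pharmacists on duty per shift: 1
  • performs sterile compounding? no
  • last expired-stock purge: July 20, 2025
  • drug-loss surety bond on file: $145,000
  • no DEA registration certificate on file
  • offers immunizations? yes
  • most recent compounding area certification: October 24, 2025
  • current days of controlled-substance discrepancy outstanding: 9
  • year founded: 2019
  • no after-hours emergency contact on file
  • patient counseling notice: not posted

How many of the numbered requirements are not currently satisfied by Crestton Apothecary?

7

1. DEA registration certificate absent → not met
2. after-hours emergency contact absent → not met
3. licensed pharmacists on duty per shift 1 < 3 → not met
4. professional liability coverage $2,850,000 ≥ $2,775,000 → met
5. refrigeration temperature log review 127 days ago vs limit 180 → met
6. condition 'performs sterile compounding' does not hold → requirement n/a → met
7. compounding area certification 63 days ago vs limit 120 → met
8. condition 'offers immunizations' holds; patient counseling notice absent → not met
9. drug-loss surety bond $145,000 ≥ $130,000 → met
10. days of controlled-substance discrepancy outstanding 9 > 8 → not met
11. board of pharmacy inspection 254 days ago vs limit 180 → not met
12. expired-stock purge 159 days ago vs limit 120 → not met
Not met: 7 of 12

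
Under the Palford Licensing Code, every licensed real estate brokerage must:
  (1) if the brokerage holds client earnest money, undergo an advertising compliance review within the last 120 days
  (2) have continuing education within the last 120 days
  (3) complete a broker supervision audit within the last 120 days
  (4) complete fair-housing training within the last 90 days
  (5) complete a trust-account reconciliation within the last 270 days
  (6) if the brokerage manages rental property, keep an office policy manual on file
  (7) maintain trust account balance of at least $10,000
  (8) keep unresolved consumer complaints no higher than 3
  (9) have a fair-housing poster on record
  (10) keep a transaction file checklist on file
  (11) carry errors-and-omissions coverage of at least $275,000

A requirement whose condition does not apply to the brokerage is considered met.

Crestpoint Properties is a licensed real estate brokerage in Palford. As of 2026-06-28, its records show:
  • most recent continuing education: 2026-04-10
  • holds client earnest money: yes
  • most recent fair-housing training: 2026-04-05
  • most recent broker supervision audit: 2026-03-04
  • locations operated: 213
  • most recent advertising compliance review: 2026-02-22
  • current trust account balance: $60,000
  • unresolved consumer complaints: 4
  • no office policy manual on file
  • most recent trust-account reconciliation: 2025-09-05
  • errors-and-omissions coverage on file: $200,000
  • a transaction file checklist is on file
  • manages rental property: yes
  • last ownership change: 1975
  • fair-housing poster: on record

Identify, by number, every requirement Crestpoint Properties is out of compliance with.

1, 5, 6, 8, 11

1. condition 'holds client earnest money' holds; advertising compliance review 126 days ago vs limit 120 → not met
2. continuing education 79 days ago vs limit 120 → met
3. broker supervision audit 116 days ago vs limit 120 → met
4. fair-housing training 84 days ago vs limit 90 → met
5. trust-account reconciliation 296 days ago vs limit 270 → not met
6. condition 'manages rental property' holds; office policy manual absent → not met
7. trust account balance $60,000 ≥ $10,000 → met
8. unresolved consumer complaints 4 > 3 → not met
9. fair-housing poster present → met
10. transaction file checklist present → met
11. errors-and-omissions coverage $200,000 < $275,000 → not met
Not met: 1, 5, 6, 8, 11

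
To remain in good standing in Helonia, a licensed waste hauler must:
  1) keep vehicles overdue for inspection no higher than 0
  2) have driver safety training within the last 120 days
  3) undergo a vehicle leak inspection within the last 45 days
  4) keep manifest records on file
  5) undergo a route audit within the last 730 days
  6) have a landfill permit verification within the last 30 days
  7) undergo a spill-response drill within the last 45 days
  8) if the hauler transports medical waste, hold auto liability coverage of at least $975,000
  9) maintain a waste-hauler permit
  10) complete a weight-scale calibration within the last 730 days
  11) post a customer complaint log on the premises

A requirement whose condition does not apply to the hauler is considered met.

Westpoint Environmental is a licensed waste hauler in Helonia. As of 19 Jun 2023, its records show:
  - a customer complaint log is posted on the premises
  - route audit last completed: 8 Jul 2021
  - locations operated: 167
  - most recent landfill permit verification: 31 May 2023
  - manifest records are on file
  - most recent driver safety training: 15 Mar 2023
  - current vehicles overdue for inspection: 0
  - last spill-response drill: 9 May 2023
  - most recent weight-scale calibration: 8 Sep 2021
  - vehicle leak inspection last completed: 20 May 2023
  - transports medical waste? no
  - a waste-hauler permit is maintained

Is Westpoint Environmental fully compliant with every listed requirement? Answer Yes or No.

Yes

1. vehicles overdue for inspection 0 ≤ 0 → met
2. driver safety training 96 days ago vs limit 120 → met
3. vehicle leak inspection 30 days ago vs limit 45 → met
4. manifest records present → met
5. route audit 711 days ago vs limit 730 → met
6. landfill permit verification 19 days ago vs limit 30 → met
7. spill-response drill 41 days ago vs limit 45 → met
8. condition 'transports medical waste' does not hold → requirement n/a → met
9. waste-hauler permit present → met
10. weight-scale calibration 649 days ago vs limit 730 → met
11. customer complaint log present → met
All met.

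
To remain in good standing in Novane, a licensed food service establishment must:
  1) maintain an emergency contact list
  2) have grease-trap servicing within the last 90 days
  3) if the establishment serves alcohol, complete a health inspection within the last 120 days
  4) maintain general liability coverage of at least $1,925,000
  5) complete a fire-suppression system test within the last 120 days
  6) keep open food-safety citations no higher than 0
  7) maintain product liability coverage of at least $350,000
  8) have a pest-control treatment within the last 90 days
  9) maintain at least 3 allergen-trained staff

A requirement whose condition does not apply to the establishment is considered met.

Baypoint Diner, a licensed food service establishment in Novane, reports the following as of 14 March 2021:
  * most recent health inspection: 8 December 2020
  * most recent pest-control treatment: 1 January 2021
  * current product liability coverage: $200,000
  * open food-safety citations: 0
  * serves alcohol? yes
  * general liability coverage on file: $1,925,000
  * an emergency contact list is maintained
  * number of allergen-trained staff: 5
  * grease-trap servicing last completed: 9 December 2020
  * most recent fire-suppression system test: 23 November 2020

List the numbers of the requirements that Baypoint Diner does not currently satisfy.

1. emergency contact list present → met
2. grease-trap servicing 95 days ago vs limit 90 → not met
3. condition 'serves alcohol' holds; health inspection 96 days ago vs limit 120 → met
4. general liability coverage $1,925,000 ≥ $1,925,000 → met
5. fire-suppression system test 111 days ago vs limit 120 → met
6. open food-safety citations 0 ≤ 0 → met
7. product liability coverage $200,000 < $350,000 → not met
8. pest-control treatment 72 days ago vs limit 90 → met
9. allergen-trained staff 5 ≥ 3 → met
Not met: 2, 7

2, 7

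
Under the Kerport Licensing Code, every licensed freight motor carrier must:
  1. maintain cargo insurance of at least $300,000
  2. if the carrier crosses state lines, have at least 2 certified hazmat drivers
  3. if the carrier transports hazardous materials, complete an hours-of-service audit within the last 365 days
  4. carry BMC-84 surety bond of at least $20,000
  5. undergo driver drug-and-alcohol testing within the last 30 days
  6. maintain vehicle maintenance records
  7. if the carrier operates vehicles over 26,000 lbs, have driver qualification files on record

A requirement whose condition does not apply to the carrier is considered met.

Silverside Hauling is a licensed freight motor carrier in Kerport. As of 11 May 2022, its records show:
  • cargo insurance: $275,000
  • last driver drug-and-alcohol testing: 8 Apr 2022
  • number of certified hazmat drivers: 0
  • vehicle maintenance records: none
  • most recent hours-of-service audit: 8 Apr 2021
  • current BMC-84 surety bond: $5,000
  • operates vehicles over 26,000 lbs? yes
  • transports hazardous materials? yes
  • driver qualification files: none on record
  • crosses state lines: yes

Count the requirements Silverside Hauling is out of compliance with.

7

1. cargo insurance $275,000 < $300,000 → not met
2. condition 'crosses state lines' holds; certified hazmat drivers 0 < 2 → not met
3. condition 'transports hazardous materials' holds; hours-of-service audit 398 days ago vs limit 365 → not met
4. BMC-84 surety bond $5,000 < $20,000 → not met
5. driver drug-and-alcohol testing 33 days ago vs limit 30 → not met
6. vehicle maintenance records absent → not met
7. condition 'operates vehicles over 26,000 lbs' holds; driver qualification files absent → not met
Not met: 7 of 7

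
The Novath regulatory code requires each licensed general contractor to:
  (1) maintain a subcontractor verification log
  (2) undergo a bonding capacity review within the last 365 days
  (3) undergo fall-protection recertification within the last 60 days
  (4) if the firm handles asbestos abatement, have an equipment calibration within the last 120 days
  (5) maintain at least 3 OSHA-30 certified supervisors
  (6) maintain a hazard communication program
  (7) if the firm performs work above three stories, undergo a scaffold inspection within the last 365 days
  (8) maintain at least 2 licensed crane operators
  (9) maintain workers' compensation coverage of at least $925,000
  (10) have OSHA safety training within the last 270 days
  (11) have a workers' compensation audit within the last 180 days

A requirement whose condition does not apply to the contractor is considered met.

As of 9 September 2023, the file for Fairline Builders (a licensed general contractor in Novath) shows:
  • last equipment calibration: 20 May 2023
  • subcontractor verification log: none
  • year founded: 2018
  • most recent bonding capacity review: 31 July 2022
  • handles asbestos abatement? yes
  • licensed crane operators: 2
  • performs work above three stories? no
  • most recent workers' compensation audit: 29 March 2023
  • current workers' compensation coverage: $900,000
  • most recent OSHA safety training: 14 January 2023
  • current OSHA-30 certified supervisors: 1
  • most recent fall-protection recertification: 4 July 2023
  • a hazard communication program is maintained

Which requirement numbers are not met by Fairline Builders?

1, 2, 3, 5, 9

1. subcontractor verification log absent → not met
2. bonding capacity review 405 days ago vs limit 365 → not met
3. fall-protection recertification 67 days ago vs limit 60 → not met
4. condition 'handles asbestos abatement' holds; equipment calibration 112 days ago vs limit 120 → met
5. OSHA-30 certified supervisors 1 < 3 → not met
6. hazard communication program present → met
7. condition 'performs work above three stories' does not hold → requirement n/a → met
8. licensed crane operators 2 ≥ 2 → met
9. workers' compensation coverage $900,000 < $925,000 → not met
10. OSHA safety training 238 days ago vs limit 270 → met
11. workers' compensation audit 164 days ago vs limit 180 → met
Not met: 1, 2, 3, 5, 9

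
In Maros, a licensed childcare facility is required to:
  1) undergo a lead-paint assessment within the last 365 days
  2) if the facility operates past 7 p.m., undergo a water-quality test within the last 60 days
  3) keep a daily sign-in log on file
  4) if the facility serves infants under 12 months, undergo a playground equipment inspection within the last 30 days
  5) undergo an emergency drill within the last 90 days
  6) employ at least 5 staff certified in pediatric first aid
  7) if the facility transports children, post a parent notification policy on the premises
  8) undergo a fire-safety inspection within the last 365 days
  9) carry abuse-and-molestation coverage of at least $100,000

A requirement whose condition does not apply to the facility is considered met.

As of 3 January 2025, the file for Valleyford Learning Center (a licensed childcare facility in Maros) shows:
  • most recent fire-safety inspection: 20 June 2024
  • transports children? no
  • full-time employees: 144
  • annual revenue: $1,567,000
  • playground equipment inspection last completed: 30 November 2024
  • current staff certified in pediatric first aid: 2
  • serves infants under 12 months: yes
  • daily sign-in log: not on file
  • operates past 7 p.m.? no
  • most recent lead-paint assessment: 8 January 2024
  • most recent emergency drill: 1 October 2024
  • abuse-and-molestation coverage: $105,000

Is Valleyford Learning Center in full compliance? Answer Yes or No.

1. lead-paint assessment 361 days ago vs limit 365 → met
2. condition 'operates past 7 p.m.' does not hold → requirement n/a → met
3. daily sign-in log absent → not met
4. condition 'serves infants under 12 months' holds; playground equipment inspection 34 days ago vs limit 30 → not met
5. emergency drill 94 days ago vs limit 90 → not met
6. staff certified in pediatric first aid 2 < 5 → not met
7. condition 'transports children' does not hold → requirement n/a → met
8. fire-safety inspection 197 days ago vs limit 365 → met
9. abuse-and-molestation coverage $105,000 ≥ $100,000 → met
Not met: 3, 4, 5, 6

No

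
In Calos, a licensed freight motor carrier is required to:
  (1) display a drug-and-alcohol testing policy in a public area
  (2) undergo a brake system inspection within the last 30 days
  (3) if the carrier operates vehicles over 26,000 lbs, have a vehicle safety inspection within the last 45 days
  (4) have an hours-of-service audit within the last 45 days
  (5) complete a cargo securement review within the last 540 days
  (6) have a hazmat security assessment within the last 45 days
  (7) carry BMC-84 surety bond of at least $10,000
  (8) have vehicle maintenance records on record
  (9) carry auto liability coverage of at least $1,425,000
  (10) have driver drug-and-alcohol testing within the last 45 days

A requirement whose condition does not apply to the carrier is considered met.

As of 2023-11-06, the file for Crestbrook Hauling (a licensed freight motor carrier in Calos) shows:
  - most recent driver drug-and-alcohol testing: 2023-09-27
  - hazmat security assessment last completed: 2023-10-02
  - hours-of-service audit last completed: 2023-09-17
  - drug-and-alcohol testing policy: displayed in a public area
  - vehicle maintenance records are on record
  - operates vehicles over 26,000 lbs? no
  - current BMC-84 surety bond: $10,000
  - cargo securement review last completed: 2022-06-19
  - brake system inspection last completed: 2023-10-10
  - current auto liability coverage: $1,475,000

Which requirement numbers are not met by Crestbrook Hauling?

1. drug-and-alcohol testing policy present → met
2. brake system inspection 27 days ago vs limit 30 → met
3. condition 'operates vehicles over 26,000 lbs' does not hold → requirement n/a → met
4. hours-of-service audit 50 days ago vs limit 45 → not met
5. cargo securement review 505 days ago vs limit 540 → met
6. hazmat security assessment 35 days ago vs limit 45 → met
7. BMC-84 surety bond $10,000 ≥ $10,000 → met
8. vehicle maintenance records present → met
9. auto liability coverage $1,475,000 ≥ $1,425,000 → met
10. driver drug-and-alcohol testing 40 days ago vs limit 45 → met
Not met: 4

4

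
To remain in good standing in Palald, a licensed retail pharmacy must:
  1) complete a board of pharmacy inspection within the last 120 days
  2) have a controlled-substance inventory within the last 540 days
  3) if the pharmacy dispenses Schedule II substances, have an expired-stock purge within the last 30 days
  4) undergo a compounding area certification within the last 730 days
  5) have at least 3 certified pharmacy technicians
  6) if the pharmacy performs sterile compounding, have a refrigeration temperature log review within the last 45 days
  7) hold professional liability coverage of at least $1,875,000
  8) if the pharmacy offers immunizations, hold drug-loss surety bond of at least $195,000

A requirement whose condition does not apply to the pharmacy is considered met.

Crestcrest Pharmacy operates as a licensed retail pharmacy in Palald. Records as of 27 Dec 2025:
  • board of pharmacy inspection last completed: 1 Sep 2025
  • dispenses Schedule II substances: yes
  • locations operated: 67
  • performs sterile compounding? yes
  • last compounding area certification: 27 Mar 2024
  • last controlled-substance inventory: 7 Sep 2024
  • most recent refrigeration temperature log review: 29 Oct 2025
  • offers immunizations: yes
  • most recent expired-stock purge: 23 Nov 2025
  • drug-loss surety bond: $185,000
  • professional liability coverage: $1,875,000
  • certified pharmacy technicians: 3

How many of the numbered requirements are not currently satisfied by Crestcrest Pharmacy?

1. board of pharmacy inspection 117 days ago vs limit 120 → met
2. controlled-substance inventory 476 days ago vs limit 540 → met
3. condition 'dispenses Schedule II substances' holds; expired-stock purge 34 days ago vs limit 30 → not met
4. compounding area certification 640 days ago vs limit 730 → met
5. certified pharmacy technicians 3 ≥ 3 → met
6. condition 'performs sterile compounding' holds; refrigeration temperature log review 59 days ago vs limit 45 → not met
7. professional liability coverage $1,875,000 ≥ $1,875,000 → met
8. condition 'offers immunizations' holds; drug-loss surety bond $185,000 < $195,000 → not met
Not met: 3 of 8

3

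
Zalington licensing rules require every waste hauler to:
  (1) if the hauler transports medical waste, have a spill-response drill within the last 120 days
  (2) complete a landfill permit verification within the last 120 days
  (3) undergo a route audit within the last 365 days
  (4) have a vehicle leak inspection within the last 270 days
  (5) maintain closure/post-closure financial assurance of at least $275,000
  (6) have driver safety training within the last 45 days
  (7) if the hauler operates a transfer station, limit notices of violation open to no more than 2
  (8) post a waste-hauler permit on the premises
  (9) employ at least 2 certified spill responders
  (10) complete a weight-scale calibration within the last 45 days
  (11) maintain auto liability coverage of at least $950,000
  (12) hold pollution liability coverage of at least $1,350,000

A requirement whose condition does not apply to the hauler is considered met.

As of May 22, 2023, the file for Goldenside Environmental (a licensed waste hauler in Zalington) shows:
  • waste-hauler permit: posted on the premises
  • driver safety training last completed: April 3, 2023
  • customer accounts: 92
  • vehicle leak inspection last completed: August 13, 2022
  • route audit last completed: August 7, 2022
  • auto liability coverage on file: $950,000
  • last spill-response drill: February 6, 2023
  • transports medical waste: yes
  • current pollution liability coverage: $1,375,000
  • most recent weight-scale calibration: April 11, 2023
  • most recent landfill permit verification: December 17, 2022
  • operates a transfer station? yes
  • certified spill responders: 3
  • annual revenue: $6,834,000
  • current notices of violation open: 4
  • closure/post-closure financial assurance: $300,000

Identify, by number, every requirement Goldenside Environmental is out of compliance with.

1. condition 'transports medical waste' holds; spill-response drill 105 days ago vs limit 120 → met
2. landfill permit verification 156 days ago vs limit 120 → not met
3. route audit 288 days ago vs limit 365 → met
4. vehicle leak inspection 282 days ago vs limit 270 → not met
5. closure/post-closure financial assurance $300,000 ≥ $275,000 → met
6. driver safety training 49 days ago vs limit 45 → not met
7. condition 'operates a transfer station' holds; notices of violation open 4 > 2 → not met
8. waste-hauler permit present → met
9. certified spill responders 3 ≥ 2 → met
10. weight-scale calibration 41 days ago vs limit 45 → met
11. auto liability coverage $950,000 ≥ $950,000 → met
12. pollution liability coverage $1,375,000 ≥ $1,350,000 → met
Not met: 2, 4, 6, 7

2, 4, 6, 7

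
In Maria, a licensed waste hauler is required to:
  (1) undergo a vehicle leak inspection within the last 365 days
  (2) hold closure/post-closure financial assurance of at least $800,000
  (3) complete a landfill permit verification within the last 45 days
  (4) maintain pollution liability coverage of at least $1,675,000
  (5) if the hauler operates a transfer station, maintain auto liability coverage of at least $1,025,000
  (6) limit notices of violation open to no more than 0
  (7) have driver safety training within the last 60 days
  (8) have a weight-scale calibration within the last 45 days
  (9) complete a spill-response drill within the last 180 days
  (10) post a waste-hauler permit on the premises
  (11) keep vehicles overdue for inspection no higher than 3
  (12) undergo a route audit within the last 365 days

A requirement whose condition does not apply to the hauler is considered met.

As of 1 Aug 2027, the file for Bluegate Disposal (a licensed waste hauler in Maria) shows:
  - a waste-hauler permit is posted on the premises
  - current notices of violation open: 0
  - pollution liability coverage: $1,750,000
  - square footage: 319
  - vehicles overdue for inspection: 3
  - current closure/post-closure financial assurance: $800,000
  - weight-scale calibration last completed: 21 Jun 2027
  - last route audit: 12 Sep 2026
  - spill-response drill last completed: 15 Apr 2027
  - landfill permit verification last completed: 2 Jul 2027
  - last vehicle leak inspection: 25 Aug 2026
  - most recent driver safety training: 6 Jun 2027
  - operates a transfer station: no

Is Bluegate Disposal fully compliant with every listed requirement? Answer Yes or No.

1. vehicle leak inspection 341 days ago vs limit 365 → met
2. closure/post-closure financial assurance $800,000 ≥ $800,000 → met
3. landfill permit verification 30 days ago vs limit 45 → met
4. pollution liability coverage $1,750,000 ≥ $1,675,000 → met
5. condition 'operates a transfer station' does not hold → requirement n/a → met
6. notices of violation open 0 ≤ 0 → met
7. driver safety training 56 days ago vs limit 60 → met
8. weight-scale calibration 41 days ago vs limit 45 → met
9. spill-response drill 108 days ago vs limit 180 → met
10. waste-hauler permit present → met
11. vehicles overdue for inspection 3 ≤ 3 → met
12. route audit 323 days ago vs limit 365 → met
All met.

Yes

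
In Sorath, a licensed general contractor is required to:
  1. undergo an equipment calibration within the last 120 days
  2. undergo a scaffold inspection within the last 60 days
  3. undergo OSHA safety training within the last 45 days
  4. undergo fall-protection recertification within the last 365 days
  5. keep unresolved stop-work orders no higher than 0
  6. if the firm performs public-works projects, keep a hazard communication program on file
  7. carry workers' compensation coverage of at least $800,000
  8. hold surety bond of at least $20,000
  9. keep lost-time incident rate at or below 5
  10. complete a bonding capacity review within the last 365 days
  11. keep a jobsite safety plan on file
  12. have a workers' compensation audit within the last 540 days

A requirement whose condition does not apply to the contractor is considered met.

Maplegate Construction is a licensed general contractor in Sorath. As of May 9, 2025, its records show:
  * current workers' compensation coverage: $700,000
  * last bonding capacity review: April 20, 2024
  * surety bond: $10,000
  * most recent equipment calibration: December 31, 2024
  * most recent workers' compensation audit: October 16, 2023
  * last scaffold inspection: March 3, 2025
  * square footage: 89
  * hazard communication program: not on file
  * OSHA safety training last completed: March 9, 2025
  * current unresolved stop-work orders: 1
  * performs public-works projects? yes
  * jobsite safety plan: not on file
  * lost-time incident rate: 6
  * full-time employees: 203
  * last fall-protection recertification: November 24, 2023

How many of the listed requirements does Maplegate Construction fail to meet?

12

1. equipment calibration 129 days ago vs limit 120 → not met
2. scaffold inspection 67 days ago vs limit 60 → not met
3. OSHA safety training 61 days ago vs limit 45 → not met
4. fall-protection recertification 532 days ago vs limit 365 → not met
5. unresolved stop-work orders 1 > 0 → not met
6. condition 'performs public-works projects' holds; hazard communication program absent → not met
7. workers' compensation coverage $700,000 < $800,000 → not met
8. surety bond $10,000 < $20,000 → not met
9. lost-time incident rate 6 > 5 → not met
10. bonding capacity review 384 days ago vs limit 365 → not met
11. jobsite safety plan absent → not met
12. workers' compensation audit 571 days ago vs limit 540 → not met
Not met: 12 of 12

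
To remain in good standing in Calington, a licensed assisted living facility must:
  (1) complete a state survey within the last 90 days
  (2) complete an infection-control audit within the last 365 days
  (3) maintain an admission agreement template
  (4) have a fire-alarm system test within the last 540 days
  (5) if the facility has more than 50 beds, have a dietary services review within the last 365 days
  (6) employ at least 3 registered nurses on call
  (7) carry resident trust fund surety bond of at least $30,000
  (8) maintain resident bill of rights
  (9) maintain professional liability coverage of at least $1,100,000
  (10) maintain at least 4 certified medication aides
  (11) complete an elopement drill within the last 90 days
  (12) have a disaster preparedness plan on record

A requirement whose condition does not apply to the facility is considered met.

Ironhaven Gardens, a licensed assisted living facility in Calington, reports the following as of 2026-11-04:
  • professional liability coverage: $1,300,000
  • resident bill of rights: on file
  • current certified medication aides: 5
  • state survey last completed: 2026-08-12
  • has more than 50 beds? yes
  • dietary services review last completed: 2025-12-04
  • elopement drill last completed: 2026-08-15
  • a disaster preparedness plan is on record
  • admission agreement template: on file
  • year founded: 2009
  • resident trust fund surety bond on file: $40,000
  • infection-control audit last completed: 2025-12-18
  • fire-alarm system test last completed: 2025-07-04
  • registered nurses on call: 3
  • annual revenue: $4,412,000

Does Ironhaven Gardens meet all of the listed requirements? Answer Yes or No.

Yes

1. state survey 84 days ago vs limit 90 → met
2. infection-control audit 321 days ago vs limit 365 → met
3. admission agreement template present → met
4. fire-alarm system test 488 days ago vs limit 540 → met
5. condition 'has more than 50 beds' holds; dietary services review 335 days ago vs limit 365 → met
6. registered nurses on call 3 ≥ 3 → met
7. resident trust fund surety bond $40,000 ≥ $30,000 → met
8. resident bill of rights present → met
9. professional liability coverage $1,300,000 ≥ $1,100,000 → met
10. certified medication aides 5 ≥ 4 → met
11. elopement drill 81 days ago vs limit 90 → met
12. disaster preparedness plan present → met
All met.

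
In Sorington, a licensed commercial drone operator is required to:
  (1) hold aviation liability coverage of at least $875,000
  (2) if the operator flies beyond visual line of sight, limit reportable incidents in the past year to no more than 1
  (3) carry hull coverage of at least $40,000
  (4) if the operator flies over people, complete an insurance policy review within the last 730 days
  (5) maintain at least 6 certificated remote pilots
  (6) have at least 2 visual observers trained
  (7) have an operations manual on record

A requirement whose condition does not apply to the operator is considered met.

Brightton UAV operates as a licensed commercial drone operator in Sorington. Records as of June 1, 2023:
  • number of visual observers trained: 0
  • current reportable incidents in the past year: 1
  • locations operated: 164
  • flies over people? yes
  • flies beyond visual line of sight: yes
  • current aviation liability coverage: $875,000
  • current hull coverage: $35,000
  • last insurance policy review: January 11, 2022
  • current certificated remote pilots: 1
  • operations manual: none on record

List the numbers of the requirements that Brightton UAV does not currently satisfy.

3, 5, 6, 7

1. aviation liability coverage $875,000 ≥ $875,000 → met
2. condition 'flies beyond visual line of sight' holds; reportable incidents in the past year 1 ≤ 1 → met
3. hull coverage $35,000 < $40,000 → not met
4. condition 'flies over people' holds; insurance policy review 506 days ago vs limit 730 → met
5. certificated remote pilots 1 < 6 → not met
6. visual observers trained 0 < 2 → not met
7. operations manual absent → not met
Not met: 3, 5, 6, 7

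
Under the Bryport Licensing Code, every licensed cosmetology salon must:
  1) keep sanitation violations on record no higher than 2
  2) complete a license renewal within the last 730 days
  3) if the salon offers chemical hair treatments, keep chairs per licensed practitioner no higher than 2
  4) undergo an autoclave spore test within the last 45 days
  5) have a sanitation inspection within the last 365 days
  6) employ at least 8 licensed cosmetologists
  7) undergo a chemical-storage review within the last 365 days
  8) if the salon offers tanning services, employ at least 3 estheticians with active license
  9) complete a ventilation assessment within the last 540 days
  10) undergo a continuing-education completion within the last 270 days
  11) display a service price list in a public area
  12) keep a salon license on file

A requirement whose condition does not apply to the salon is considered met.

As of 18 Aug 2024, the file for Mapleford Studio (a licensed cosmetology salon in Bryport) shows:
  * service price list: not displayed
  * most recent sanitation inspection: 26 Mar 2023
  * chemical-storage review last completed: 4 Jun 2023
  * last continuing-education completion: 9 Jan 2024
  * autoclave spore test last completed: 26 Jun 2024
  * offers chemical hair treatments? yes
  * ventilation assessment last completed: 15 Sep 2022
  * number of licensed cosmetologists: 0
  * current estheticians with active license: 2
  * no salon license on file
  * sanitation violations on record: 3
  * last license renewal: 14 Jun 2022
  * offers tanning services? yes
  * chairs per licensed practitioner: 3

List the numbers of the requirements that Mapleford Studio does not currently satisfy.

1. sanitation violations on record 3 > 2 → not met
2. license renewal 796 days ago vs limit 730 → not met
3. condition 'offers chemical hair treatments' holds; chairs per licensed practitioner 3 > 2 → not met
4. autoclave spore test 53 days ago vs limit 45 → not met
5. sanitation inspection 511 days ago vs limit 365 → not met
6. licensed cosmetologists 0 < 8 → not met
7. chemical-storage review 441 days ago vs limit 365 → not met
8. condition 'offers tanning services' holds; estheticians with active license 2 < 3 → not met
9. ventilation assessment 703 days ago vs limit 540 → not met
10. continuing-education completion 222 days ago vs limit 270 → met
11. service price list absent → not met
12. salon license absent → not met
Not met: 1, 2, 3, 4, 5, 6, 7, 8, 9, 11, 12

1, 2, 3, 4, 5, 6, 7, 8, 9, 11, 12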